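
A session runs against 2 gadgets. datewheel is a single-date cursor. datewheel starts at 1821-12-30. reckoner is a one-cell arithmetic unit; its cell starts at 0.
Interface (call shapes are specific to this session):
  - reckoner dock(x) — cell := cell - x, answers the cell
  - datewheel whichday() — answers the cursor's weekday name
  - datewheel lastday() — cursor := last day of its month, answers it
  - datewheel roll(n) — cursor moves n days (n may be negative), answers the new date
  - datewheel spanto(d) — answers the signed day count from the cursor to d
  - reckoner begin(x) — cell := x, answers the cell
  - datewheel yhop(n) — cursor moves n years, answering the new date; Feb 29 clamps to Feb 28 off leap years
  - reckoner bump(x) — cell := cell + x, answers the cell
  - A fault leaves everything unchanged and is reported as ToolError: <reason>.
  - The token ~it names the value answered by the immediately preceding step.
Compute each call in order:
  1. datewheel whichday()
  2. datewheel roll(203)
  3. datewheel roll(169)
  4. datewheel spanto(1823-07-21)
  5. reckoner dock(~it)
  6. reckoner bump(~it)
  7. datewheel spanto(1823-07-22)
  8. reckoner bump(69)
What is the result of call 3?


Answer: 1823-01-06

Derivation:
>> datewheel whichday()
<< Sunday
>> datewheel roll(203)
<< 1822-07-21
>> datewheel roll(169)
<< 1823-01-06
>> datewheel spanto(1823-07-21)
<< 196
>> reckoner dock(~it)
<< -196
>> reckoner bump(~it)
<< -392
>> datewheel spanto(1823-07-22)
<< 197
>> reckoner bump(69)
<< -323


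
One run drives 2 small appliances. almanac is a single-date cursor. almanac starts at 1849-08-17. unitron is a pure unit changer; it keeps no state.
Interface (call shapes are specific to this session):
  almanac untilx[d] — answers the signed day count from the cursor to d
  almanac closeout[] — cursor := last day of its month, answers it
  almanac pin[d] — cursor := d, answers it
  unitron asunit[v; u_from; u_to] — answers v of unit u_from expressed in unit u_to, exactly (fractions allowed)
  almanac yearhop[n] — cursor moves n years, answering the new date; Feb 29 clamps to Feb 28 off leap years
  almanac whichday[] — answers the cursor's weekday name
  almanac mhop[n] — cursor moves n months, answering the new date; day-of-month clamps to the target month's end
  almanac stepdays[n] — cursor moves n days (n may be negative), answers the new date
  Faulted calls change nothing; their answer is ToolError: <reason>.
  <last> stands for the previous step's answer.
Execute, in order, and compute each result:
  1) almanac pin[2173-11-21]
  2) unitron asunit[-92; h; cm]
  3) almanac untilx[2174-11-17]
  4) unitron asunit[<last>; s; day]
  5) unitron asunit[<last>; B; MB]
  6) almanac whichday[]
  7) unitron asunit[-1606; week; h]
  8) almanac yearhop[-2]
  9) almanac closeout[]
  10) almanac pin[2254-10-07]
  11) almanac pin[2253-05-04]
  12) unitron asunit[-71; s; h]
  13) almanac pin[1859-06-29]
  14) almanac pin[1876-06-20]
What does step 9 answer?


Answer: 2171-11-30

Derivation:
I run almanac pin(d→2173-11-21), and get 2173-11-21.
Next I call unitron asunit(v→-92, u_from→h, u_to→cm), and get ToolError: incompatible units.
Calling almanac untilx(d→2174-11-17), and see 361.
Invoking unitron asunit(v→<last>, u_from→s, u_to→day), yielding 361/86400.
I call unitron asunit(v→<last>, u_from→B, u_to→MB), — result: 361/86400000000.
Invoking almanac whichday: Sunday.
I try unitron asunit(v→-1606, u_from→week, u_to→h), giving -269808.
Now I run almanac yearhop(n→-2), giving 2171-11-21.
I use almanac closeout(), → 2171-11-30.
I use almanac pin(d→2254-10-07): 2254-10-07.
Using almanac pin(d→2253-05-04), which returns 2253-05-04.
Then unitron asunit(v→-71, u_from→s, u_to→h), — result: -71/3600.
I try almanac pin(d→1859-06-29): 1859-06-29.
Invoking almanac pin(d→1876-06-20), which returns 1876-06-20.


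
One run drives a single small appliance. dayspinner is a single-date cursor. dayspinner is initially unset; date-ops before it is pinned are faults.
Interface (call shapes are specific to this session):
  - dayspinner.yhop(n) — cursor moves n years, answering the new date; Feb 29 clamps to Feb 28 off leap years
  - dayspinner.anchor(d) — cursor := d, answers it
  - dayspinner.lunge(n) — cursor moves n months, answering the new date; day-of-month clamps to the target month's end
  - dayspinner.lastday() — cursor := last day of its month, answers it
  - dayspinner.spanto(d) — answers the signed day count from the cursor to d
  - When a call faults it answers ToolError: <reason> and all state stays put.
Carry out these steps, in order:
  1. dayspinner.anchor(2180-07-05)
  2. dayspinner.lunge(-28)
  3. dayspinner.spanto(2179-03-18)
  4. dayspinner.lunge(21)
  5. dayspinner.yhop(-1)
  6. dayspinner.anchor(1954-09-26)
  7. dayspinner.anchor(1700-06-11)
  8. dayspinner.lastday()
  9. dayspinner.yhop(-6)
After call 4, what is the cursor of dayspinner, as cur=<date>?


% 1. dayspinner.anchor(d=2180-07-05) == 2180-07-05
% 2. dayspinner.lunge(n=-28) == 2178-03-05
% 3. dayspinner.spanto(d=2179-03-18) == 378
% 4. dayspinner.lunge(n=21) == 2179-12-05
% 5. dayspinner.yhop(n=-1) == 2178-12-05
% 6. dayspinner.anchor(d=1954-09-26) == 1954-09-26
% 7. dayspinner.anchor(d=1700-06-11) == 1700-06-11
% 8. dayspinner.lastday() == 1700-06-30
% 9. dayspinner.yhop(n=-6) == 1694-06-30

Answer: cur=2179-12-05


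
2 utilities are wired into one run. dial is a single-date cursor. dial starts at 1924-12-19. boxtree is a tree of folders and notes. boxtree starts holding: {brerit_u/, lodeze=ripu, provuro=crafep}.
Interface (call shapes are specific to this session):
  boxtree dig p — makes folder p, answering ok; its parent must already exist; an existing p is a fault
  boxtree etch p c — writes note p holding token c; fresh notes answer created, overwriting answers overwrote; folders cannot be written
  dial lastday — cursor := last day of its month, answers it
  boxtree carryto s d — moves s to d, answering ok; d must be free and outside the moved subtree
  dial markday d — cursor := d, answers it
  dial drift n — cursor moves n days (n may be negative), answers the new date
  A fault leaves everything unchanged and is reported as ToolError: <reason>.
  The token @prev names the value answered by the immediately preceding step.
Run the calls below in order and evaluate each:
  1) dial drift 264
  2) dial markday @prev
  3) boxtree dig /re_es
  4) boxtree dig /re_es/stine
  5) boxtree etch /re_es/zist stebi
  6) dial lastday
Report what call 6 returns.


Answer: 1925-09-30

Derivation:
I invoke dial drift(264), → 1925-09-09.
I invoke dial markday(@prev), and get 1925-09-09.
I run boxtree dig(/re_es), yielding ok.
Using boxtree dig(/re_es/stine), → ok.
I invoke boxtree etch(/re_es/zist, stebi), and get created.
Now I run dial lastday(): 1925-09-30.


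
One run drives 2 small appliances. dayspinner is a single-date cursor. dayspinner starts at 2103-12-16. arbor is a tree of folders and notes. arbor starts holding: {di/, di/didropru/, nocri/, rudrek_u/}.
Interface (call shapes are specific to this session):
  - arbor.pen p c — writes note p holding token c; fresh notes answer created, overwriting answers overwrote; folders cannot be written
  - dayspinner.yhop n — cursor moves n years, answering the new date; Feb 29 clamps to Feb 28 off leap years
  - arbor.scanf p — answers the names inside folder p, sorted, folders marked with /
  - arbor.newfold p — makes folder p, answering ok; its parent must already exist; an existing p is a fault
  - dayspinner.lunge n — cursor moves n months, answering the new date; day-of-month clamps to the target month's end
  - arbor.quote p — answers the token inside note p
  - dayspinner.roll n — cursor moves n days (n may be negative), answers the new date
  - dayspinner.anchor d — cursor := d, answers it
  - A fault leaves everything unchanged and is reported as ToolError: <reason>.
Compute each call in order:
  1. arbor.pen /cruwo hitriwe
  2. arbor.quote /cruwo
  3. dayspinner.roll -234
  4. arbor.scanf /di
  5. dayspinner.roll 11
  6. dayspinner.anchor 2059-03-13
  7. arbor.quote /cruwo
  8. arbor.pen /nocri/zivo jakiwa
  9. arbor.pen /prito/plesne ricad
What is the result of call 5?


% arbor.pen p→/cruwo c→hitriwe
  created
% arbor.quote p→/cruwo
  hitriwe
% dayspinner.roll n→-234
  2103-04-26
% arbor.scanf p→/di
  [didropru/]
% dayspinner.roll n→11
  2103-05-07
% dayspinner.anchor d→2059-03-13
  2059-03-13
% arbor.quote p→/cruwo
  hitriwe
% arbor.pen p→/nocri/zivo c→jakiwa
  created
% arbor.pen p→/prito/plesne c→ricad
  ToolError: no parent

Answer: 2103-05-07


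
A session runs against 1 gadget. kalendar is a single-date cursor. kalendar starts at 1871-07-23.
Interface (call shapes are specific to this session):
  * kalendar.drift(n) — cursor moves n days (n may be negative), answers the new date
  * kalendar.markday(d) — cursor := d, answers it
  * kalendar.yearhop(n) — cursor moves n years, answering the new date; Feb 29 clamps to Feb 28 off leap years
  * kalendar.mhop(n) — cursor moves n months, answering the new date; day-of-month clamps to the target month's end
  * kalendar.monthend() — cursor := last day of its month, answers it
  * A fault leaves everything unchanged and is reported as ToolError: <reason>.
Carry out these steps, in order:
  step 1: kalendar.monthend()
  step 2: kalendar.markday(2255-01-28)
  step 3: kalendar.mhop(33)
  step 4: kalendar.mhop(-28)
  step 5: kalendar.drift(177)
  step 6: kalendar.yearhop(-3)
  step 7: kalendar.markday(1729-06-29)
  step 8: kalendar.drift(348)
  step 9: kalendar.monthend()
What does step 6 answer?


Answer: 2252-12-22

Derivation:
>>> kalendar.monthend
[out] 1871-07-31
>>> kalendar.markday d='2255-01-28'
[out] 2255-01-28
>>> kalendar.mhop n='33'
[out] 2257-10-28
>>> kalendar.mhop n='-28'
[out] 2255-06-28
>>> kalendar.drift n='177'
[out] 2255-12-22
>>> kalendar.yearhop n='-3'
[out] 2252-12-22
>>> kalendar.markday d='1729-06-29'
[out] 1729-06-29
>>> kalendar.drift n='348'
[out] 1730-06-12
>>> kalendar.monthend
[out] 1730-06-30


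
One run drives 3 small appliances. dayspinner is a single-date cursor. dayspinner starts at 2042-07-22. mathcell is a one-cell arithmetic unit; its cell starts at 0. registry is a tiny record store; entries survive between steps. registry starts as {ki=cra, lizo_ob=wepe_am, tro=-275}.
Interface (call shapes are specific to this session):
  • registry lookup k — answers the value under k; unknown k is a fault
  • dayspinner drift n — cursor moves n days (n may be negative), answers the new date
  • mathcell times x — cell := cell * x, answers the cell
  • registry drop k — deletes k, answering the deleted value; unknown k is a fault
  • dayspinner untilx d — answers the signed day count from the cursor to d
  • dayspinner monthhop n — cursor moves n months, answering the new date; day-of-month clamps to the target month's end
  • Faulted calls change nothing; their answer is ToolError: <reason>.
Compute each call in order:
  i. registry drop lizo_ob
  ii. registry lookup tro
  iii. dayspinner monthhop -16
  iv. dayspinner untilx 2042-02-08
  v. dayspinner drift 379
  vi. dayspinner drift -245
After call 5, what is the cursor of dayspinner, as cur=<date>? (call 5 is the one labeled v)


→ registry drop(k→lizo_ob)
← wepe_am
→ registry lookup(k→tro)
← -275
→ dayspinner monthhop(n→-16)
← 2041-03-22
→ dayspinner untilx(d→2042-02-08)
← 323
→ dayspinner drift(n→379)
← 2042-04-05
→ dayspinner drift(n→-245)
← 2041-08-03

Answer: cur=2042-04-05


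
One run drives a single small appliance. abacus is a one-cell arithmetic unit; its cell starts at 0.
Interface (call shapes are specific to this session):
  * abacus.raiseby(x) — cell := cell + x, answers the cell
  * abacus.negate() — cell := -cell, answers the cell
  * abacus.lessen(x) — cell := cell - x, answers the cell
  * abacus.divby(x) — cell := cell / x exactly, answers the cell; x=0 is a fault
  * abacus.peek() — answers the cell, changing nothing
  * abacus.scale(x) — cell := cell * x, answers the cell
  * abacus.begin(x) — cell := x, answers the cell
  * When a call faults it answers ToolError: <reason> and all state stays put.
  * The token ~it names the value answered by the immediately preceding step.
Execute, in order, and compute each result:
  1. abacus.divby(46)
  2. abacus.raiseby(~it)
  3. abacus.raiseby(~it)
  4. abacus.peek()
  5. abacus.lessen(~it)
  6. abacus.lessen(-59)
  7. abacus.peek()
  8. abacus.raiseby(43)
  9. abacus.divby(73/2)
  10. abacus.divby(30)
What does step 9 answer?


-- divby(x=46) -> 0
-- raiseby(x=~it) -> 0
-- raiseby(x=~it) -> 0
-- peek() -> 0
-- lessen(x=~it) -> 0
-- lessen(x=-59) -> 59
-- peek() -> 59
-- raiseby(x=43) -> 102
-- divby(x=73/2) -> 204/73
-- divby(x=30) -> 34/365

Answer: 204/73


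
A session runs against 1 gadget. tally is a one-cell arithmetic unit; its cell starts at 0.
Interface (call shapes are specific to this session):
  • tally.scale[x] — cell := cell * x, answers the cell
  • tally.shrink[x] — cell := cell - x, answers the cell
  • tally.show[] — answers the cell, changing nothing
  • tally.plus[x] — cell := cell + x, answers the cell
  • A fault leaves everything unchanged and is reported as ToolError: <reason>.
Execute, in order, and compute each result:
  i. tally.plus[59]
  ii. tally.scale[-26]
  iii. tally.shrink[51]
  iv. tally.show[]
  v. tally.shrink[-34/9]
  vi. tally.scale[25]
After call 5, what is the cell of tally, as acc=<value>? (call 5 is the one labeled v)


Answer: acc=-14231/9

Derivation:
I use tally.plus on 59, and get 59.
Then tally.scale on -26, yielding -1534.
I try tally.shrink on 51, and observe -1585.
I invoke tally.show, and see -1585.
Invoking tally.shrink on -34/9, — result: -14231/9.
I try tally.scale on 25: -355775/9.


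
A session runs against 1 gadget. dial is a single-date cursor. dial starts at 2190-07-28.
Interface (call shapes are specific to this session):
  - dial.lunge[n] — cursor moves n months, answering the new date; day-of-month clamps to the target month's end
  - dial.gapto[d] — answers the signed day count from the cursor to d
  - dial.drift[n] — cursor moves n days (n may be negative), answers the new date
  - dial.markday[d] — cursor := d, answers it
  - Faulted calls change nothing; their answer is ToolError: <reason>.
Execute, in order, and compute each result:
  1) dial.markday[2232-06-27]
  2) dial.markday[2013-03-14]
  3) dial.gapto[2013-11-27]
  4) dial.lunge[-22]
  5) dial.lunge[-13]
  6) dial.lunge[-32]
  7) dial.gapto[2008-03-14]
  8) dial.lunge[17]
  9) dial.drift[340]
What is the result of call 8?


! dial.markday(d='2232-06-27') ~> 2232-06-27
! dial.markday(d='2013-03-14') ~> 2013-03-14
! dial.gapto(d='2013-11-27') ~> 258
! dial.lunge(n='-22') ~> 2011-05-14
! dial.lunge(n='-13') ~> 2010-04-14
! dial.lunge(n='-32') ~> 2007-08-14
! dial.gapto(d='2008-03-14') ~> 213
! dial.lunge(n='17') ~> 2009-01-14
! dial.drift(n='340') ~> 2009-12-20

Answer: 2009-01-14


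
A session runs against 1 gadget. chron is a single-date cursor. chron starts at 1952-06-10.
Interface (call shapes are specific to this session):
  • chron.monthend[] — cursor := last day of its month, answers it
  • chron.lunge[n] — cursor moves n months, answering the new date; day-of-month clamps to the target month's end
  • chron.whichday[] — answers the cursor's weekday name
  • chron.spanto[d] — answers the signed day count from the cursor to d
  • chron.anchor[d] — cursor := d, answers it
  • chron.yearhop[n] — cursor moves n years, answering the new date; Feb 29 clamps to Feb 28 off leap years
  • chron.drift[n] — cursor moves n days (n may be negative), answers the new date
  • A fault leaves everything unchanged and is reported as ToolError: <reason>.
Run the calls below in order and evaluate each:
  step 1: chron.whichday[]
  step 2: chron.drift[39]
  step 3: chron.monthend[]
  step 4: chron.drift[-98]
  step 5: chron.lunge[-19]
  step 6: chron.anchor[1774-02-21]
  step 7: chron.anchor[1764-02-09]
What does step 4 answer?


Answer: 1952-04-24

Derivation:
CALL chron.whichday[]
RET  Tuesday
CALL chron.drift[39]
RET  1952-07-19
CALL chron.monthend[]
RET  1952-07-31
CALL chron.drift[-98]
RET  1952-04-24
CALL chron.lunge[-19]
RET  1950-09-24
CALL chron.anchor[1774-02-21]
RET  1774-02-21
CALL chron.anchor[1764-02-09]
RET  1764-02-09


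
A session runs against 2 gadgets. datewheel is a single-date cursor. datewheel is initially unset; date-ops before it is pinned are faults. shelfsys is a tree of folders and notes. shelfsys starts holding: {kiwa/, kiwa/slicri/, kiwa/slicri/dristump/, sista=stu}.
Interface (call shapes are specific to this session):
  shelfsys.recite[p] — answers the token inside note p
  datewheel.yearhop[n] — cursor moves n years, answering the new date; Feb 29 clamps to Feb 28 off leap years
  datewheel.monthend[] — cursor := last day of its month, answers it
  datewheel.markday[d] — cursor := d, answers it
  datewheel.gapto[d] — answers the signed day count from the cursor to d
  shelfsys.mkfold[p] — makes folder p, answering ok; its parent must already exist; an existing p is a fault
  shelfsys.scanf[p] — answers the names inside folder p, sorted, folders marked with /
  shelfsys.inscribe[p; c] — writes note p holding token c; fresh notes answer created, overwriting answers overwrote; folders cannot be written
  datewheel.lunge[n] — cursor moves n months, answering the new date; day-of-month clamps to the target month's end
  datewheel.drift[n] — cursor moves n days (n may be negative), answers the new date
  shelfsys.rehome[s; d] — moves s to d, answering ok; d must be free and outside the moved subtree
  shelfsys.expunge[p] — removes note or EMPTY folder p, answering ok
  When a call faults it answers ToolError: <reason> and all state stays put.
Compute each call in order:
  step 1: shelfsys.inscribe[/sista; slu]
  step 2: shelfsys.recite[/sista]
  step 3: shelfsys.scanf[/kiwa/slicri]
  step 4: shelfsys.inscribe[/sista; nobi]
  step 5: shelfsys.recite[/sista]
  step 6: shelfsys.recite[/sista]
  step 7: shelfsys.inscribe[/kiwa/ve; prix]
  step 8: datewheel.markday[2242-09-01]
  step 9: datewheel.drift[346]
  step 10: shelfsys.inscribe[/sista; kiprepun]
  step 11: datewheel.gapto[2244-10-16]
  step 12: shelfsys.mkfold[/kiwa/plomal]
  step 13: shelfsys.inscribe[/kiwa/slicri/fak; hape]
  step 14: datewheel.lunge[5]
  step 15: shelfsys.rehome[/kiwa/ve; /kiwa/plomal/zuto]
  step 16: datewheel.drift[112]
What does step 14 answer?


I use shelfsys.inscribe on p: /sista, c: slu, and get overwrote.
Next I call shelfsys.recite on p: /sista, and get slu.
Next I call shelfsys.scanf on p: /kiwa/slicri, — result: [dristump/].
Invoking shelfsys.inscribe on p: /sista, c: nobi, and see overwrote.
Using shelfsys.recite on p: /sista, — result: nobi.
Calling shelfsys.recite on p: /sista, yielding nobi.
Now I run shelfsys.inscribe on p: /kiwa/ve, c: prix, and observe created.
Now I run datewheel.markday on d: 2242-09-01, giving 2242-09-01.
Invoking datewheel.drift on n: 346, — result: 2243-08-13.
Calling shelfsys.inscribe on p: /sista, c: kiprepun, giving overwrote.
Next I call datewheel.gapto on d: 2244-10-16, giving 430.
Next I call shelfsys.mkfold on p: /kiwa/plomal, yielding ok.
I run shelfsys.inscribe on p: /kiwa/slicri/fak, c: hape: created.
I use datewheel.lunge on n: 5, — result: 2244-01-13.
I invoke shelfsys.rehome on s: /kiwa/ve, d: /kiwa/plomal/zuto: ok.
I run datewheel.drift on n: 112, and observe 2244-05-04.

Answer: 2244-01-13


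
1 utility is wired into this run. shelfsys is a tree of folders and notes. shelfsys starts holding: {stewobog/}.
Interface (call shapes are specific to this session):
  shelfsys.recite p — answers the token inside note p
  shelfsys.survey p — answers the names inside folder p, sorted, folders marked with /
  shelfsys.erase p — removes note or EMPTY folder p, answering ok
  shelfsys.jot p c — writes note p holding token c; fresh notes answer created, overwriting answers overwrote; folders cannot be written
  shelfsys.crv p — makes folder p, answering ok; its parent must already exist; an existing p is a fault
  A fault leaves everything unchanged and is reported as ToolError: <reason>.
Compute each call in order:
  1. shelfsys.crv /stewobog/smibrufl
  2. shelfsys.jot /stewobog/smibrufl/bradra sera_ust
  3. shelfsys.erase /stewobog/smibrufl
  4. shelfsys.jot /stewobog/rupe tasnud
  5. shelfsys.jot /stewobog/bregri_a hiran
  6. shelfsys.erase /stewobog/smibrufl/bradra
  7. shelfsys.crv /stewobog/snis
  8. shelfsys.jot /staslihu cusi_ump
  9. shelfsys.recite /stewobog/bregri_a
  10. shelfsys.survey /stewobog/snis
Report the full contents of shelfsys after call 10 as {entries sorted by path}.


~$ crv p=/stewobog/smibrufl
:: ok
~$ jot p=/stewobog/smibrufl/bradra c=sera_ust
:: created
~$ erase p=/stewobog/smibrufl
:: ToolError: not empty
~$ jot p=/stewobog/rupe c=tasnud
:: created
~$ jot p=/stewobog/bregri_a c=hiran
:: created
~$ erase p=/stewobog/smibrufl/bradra
:: ok
~$ crv p=/stewobog/snis
:: ok
~$ jot p=/staslihu c=cusi_ump
:: created
~$ recite p=/stewobog/bregri_a
:: hiran
~$ survey p=/stewobog/snis
:: []

Answer: {staslihu=cusi_ump, stewobog/, stewobog/bregri_a=hiran, stewobog/rupe=tasnud, stewobog/smibrufl/, stewobog/snis/}


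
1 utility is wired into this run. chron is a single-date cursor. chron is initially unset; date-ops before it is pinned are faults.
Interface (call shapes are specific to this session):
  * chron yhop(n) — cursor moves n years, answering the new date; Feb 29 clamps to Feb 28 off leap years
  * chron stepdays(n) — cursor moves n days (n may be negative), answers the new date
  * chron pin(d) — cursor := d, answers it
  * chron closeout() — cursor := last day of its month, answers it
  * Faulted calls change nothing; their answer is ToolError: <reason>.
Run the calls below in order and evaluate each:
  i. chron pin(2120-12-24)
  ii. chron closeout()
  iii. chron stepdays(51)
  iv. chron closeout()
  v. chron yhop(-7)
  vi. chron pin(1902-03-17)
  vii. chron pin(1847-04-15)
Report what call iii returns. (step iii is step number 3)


Answer: 2121-02-20

Derivation:
> chron pin d='2120-12-24'
[out] 2120-12-24
> chron closeout
[out] 2120-12-31
> chron stepdays n='51'
[out] 2121-02-20
> chron closeout
[out] 2121-02-28
> chron yhop n='-7'
[out] 2114-02-28
> chron pin d='1902-03-17'
[out] 1902-03-17
> chron pin d='1847-04-15'
[out] 1847-04-15


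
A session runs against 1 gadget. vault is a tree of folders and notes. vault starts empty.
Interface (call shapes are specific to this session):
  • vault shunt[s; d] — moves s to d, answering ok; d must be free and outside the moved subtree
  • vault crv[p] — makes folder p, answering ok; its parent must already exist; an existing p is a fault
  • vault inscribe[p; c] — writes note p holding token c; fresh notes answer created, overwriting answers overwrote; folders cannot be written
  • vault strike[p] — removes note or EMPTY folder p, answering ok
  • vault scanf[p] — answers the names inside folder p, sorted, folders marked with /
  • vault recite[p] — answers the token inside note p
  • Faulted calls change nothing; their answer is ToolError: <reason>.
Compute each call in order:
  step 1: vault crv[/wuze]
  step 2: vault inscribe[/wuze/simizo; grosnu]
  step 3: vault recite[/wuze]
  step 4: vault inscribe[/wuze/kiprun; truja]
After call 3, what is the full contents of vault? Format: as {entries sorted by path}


Do: vault crv[p→/wuze]
See: ok
Do: vault inscribe[p→/wuze/simizo; c→grosnu]
See: created
Do: vault recite[p→/wuze]
See: ToolError: is a directory
Do: vault inscribe[p→/wuze/kiprun; c→truja]
See: created

Answer: {wuze/, wuze/simizo=grosnu}


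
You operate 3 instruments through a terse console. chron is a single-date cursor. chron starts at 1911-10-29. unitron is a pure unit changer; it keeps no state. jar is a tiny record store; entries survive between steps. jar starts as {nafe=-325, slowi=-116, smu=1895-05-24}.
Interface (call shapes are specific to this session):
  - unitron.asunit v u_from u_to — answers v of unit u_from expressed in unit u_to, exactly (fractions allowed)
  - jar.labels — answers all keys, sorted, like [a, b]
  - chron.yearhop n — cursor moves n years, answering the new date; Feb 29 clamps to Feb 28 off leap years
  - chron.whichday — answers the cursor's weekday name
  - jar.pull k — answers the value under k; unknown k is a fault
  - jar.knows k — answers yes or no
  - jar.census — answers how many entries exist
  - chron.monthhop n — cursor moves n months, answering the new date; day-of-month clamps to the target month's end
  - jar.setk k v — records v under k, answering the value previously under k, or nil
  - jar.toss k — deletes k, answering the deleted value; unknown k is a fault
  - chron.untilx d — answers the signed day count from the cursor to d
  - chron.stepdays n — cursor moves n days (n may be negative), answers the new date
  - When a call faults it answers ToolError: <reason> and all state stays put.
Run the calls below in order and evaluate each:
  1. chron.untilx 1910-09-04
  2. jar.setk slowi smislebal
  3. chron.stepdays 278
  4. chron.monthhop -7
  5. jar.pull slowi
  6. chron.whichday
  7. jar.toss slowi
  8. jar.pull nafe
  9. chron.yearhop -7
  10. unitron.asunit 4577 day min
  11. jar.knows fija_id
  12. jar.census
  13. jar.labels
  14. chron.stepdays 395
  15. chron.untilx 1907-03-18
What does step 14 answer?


>> untilx(d→1910-09-04)
<< -420
>> setk(k→slowi, v→smislebal)
<< -116
>> stepdays(n→278)
<< 1912-08-02
>> monthhop(n→-7)
<< 1912-01-02
>> pull(k→slowi)
<< smislebal
>> whichday()
<< Tuesday
>> toss(k→slowi)
<< smislebal
>> pull(k→nafe)
<< -325
>> yearhop(n→-7)
<< 1905-01-02
>> asunit(v→4577, u_from→day, u_to→min)
<< 6590880
>> knows(k→fija_id)
<< no
>> census()
<< 2
>> labels()
<< [nafe, smu]
>> stepdays(n→395)
<< 1906-02-01
>> untilx(d→1907-03-18)
<< 410

Answer: 1906-02-01


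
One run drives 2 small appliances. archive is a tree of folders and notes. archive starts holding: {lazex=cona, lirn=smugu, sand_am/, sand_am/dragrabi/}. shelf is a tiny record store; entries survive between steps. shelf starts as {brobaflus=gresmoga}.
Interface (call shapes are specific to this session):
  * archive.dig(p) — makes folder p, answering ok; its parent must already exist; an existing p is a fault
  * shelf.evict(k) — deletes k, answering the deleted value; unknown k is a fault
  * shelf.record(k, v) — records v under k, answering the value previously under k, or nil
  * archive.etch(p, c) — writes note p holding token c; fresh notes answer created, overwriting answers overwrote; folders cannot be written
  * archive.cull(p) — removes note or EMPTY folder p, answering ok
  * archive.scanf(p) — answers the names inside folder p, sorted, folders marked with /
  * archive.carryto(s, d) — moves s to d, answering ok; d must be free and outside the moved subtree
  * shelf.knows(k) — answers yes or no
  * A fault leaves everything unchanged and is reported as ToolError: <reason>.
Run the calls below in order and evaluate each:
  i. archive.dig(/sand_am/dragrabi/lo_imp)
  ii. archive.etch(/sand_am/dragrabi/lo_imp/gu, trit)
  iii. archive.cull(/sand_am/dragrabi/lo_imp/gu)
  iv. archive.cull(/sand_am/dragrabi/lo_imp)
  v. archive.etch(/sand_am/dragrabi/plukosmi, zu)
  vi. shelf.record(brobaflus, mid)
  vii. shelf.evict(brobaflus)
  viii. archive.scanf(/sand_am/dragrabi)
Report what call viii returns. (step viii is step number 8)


Step: dig[p→/sand_am/dragrabi/lo_imp]
Result: ok
Step: etch[p→/sand_am/dragrabi/lo_imp/gu; c→trit]
Result: created
Step: cull[p→/sand_am/dragrabi/lo_imp/gu]
Result: ok
Step: cull[p→/sand_am/dragrabi/lo_imp]
Result: ok
Step: etch[p→/sand_am/dragrabi/plukosmi; c→zu]
Result: created
Step: record[k→brobaflus; v→mid]
Result: gresmoga
Step: evict[k→brobaflus]
Result: mid
Step: scanf[p→/sand_am/dragrabi]
Result: [plukosmi]

Answer: [plukosmi]


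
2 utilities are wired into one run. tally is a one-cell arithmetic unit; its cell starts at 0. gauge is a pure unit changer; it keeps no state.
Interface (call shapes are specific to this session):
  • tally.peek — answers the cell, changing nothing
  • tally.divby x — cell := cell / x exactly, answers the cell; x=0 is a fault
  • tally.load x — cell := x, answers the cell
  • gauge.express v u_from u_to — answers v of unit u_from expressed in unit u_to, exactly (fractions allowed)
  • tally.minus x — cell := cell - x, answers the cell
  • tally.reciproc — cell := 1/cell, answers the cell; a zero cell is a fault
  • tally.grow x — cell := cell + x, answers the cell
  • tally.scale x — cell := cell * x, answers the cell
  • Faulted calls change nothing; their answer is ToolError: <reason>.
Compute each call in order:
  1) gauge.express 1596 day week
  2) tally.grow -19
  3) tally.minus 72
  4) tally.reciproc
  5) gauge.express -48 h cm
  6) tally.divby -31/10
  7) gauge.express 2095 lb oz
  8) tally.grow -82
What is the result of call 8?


Answer: -231312/2821

Derivation:
-> express(1596, day, week)
<- 228
-> grow(-19)
<- -19
-> minus(72)
<- -91
-> reciproc()
<- -1/91
-> express(-48, h, cm)
<- ToolError: incompatible units
-> divby(-31/10)
<- 10/2821
-> express(2095, lb, oz)
<- 33520
-> grow(-82)
<- -231312/2821


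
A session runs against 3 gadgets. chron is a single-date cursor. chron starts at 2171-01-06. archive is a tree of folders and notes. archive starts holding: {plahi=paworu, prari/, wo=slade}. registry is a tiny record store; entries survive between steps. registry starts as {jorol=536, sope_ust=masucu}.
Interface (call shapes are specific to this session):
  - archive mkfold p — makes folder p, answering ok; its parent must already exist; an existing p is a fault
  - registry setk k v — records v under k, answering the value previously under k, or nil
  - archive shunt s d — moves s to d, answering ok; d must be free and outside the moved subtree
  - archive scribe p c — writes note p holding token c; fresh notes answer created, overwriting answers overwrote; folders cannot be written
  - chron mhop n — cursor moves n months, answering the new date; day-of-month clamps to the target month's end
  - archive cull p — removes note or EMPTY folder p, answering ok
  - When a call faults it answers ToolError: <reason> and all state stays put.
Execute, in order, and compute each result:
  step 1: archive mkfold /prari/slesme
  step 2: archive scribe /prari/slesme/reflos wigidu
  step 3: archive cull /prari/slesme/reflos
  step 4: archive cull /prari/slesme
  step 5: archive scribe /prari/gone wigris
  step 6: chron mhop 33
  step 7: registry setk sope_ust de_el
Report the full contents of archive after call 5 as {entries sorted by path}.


Answer: {plahi=paworu, prari/, prari/gone=wigris, wo=slade}

Derivation:
> archive mkfold /prari/slesme
= ok
> archive scribe /prari/slesme/reflos wigidu
= created
> archive cull /prari/slesme/reflos
= ok
> archive cull /prari/slesme
= ok
> archive scribe /prari/gone wigris
= created
> chron mhop 33
= 2173-10-06
> registry setk sope_ust de_el
= masucu


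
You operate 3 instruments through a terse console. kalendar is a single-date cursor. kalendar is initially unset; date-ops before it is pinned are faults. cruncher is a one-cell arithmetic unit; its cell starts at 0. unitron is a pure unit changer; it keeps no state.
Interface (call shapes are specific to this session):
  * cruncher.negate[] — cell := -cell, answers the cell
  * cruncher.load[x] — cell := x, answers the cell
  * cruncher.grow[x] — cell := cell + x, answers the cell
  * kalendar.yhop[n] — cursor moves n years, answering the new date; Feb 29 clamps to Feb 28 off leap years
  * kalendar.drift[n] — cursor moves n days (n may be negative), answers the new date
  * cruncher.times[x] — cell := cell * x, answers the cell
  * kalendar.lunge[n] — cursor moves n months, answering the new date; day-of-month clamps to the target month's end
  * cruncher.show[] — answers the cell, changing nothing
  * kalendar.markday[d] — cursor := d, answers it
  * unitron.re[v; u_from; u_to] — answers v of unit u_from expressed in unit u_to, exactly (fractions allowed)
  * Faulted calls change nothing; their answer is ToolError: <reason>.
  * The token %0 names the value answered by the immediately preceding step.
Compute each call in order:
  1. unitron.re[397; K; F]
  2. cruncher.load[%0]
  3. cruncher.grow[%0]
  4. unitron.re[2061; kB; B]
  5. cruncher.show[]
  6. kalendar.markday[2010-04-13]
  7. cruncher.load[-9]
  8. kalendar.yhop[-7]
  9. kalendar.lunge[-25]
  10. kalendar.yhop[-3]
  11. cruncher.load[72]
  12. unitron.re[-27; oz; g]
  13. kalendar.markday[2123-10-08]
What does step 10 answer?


Answer: 1998-03-13

Derivation:
% re(v: 397, u_from: K, u_to: F) -> 25493/100
% load(x: %0) -> 25493/100
% grow(x: %0) -> 25493/50
% re(v: 2061, u_from: kB, u_to: B) -> 2061000
% show() -> 25493/50
% markday(d: 2010-04-13) -> 2010-04-13
% load(x: -9) -> -9
% yhop(n: -7) -> 2003-04-13
% lunge(n: -25) -> 2001-03-13
% yhop(n: -3) -> 1998-03-13
% load(x: 72) -> 72
% re(v: -27, u_from: oz, u_to: g) -> -1224699399/1600000
% markday(d: 2123-10-08) -> 2123-10-08


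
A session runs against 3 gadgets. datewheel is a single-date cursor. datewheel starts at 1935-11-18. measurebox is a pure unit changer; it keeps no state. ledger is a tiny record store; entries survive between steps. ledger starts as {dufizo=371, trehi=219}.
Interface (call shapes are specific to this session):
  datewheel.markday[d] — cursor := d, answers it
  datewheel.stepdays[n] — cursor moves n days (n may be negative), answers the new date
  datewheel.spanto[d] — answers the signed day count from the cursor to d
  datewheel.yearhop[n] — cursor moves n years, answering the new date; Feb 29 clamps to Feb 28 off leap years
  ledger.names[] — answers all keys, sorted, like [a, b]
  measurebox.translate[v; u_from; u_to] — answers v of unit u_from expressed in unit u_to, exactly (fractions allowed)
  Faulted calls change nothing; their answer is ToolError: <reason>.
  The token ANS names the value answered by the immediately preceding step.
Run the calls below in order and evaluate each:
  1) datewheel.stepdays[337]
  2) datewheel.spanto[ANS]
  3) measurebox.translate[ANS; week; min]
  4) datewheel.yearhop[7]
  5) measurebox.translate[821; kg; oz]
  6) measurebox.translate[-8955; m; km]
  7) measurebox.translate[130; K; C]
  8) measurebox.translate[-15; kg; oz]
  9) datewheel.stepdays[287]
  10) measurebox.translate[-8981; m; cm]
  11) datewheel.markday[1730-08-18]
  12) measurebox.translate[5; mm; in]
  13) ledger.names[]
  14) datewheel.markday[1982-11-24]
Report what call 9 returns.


-- 1. datewheel.stepdays(337) -> 1936-10-20
-- 2. datewheel.spanto(ANS) -> 0
-- 3. measurebox.translate(ANS, week, min) -> 0
-- 4. datewheel.yearhop(7) -> 1943-10-20
-- 5. measurebox.translate(821, kg, oz) -> 1313600000000/45359237
-- 6. measurebox.translate(-8955, m, km) -> -1791/200
-- 7. measurebox.translate(130, K, C) -> -2863/20
-- 8. measurebox.translate(-15, kg, oz) -> -24000000000/45359237
-- 9. datewheel.stepdays(287) -> 1944-08-02
-- 10. measurebox.translate(-8981, m, cm) -> -898100
-- 11. datewheel.markday(1730-08-18) -> 1730-08-18
-- 12. measurebox.translate(5, mm, in) -> 25/127
-- 13. ledger.names() -> [dufizo, trehi]
-- 14. datewheel.markday(1982-11-24) -> 1982-11-24

Answer: 1944-08-02


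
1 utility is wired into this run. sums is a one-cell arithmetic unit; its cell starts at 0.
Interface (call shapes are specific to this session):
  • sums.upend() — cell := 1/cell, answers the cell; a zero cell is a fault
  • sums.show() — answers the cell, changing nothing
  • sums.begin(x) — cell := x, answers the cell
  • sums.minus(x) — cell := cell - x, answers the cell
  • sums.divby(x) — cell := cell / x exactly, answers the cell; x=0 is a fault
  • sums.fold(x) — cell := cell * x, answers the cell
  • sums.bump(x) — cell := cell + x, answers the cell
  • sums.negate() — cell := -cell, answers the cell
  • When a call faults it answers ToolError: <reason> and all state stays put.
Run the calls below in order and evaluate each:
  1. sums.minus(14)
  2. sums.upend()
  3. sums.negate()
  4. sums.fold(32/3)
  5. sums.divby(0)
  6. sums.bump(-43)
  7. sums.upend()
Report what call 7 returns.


> sums.minus x→14
:: -14
> sums.upend
:: -1/14
> sums.negate
:: 1/14
> sums.fold x→32/3
:: 16/21
> sums.divby x→0
:: ToolError: division by zero
> sums.bump x→-43
:: -887/21
> sums.upend
:: -21/887

Answer: -21/887


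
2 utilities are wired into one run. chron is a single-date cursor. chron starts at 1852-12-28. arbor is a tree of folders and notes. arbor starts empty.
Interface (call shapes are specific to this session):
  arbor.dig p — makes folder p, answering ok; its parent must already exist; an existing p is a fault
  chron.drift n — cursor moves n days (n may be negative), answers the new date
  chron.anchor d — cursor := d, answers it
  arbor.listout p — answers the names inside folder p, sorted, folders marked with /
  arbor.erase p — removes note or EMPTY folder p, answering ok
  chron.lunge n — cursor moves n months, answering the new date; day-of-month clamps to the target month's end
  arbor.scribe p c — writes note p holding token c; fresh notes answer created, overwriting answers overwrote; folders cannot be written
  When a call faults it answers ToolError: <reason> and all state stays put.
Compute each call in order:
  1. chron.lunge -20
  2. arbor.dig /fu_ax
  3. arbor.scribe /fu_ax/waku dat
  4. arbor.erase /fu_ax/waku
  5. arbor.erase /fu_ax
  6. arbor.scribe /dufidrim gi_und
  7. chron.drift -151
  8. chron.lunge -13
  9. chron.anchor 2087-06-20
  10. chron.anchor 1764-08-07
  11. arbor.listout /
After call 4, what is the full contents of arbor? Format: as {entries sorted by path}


Answer: {fu_ax/}

Derivation:
$ chron.lunge -20
:: 1851-04-28
$ arbor.dig /fu_ax
:: ok
$ arbor.scribe /fu_ax/waku dat
:: created
$ arbor.erase /fu_ax/waku
:: ok
$ arbor.erase /fu_ax
:: ok
$ arbor.scribe /dufidrim gi_und
:: created
$ chron.drift -151
:: 1850-11-28
$ chron.lunge -13
:: 1849-10-28
$ chron.anchor 2087-06-20
:: 2087-06-20
$ chron.anchor 1764-08-07
:: 1764-08-07
$ arbor.listout /
:: [dufidrim]


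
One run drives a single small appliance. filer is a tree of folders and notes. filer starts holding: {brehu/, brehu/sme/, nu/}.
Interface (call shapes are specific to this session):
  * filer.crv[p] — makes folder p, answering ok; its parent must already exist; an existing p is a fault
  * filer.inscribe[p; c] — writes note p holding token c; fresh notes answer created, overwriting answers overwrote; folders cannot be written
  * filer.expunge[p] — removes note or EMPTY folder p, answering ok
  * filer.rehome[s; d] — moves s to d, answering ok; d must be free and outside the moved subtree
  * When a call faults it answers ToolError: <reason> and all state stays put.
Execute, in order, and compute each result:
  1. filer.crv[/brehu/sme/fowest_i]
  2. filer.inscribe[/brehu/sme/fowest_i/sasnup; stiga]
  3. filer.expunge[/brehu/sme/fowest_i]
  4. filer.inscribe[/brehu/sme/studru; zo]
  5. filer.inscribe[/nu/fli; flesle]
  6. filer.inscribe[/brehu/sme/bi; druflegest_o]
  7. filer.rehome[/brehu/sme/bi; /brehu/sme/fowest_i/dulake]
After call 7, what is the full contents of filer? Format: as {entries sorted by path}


-> filer.crv(p: /brehu/sme/fowest_i)
<- ok
-> filer.inscribe(p: /brehu/sme/fowest_i/sasnup, c: stiga)
<- created
-> filer.expunge(p: /brehu/sme/fowest_i)
<- ToolError: not empty
-> filer.inscribe(p: /brehu/sme/studru, c: zo)
<- created
-> filer.inscribe(p: /nu/fli, c: flesle)
<- created
-> filer.inscribe(p: /brehu/sme/bi, c: druflegest_o)
<- created
-> filer.rehome(s: /brehu/sme/bi, d: /brehu/sme/fowest_i/dulake)
<- ok

Answer: {brehu/, brehu/sme/, brehu/sme/fowest_i/, brehu/sme/fowest_i/dulake=druflegest_o, brehu/sme/fowest_i/sasnup=stiga, brehu/sme/studru=zo, nu/, nu/fli=flesle}


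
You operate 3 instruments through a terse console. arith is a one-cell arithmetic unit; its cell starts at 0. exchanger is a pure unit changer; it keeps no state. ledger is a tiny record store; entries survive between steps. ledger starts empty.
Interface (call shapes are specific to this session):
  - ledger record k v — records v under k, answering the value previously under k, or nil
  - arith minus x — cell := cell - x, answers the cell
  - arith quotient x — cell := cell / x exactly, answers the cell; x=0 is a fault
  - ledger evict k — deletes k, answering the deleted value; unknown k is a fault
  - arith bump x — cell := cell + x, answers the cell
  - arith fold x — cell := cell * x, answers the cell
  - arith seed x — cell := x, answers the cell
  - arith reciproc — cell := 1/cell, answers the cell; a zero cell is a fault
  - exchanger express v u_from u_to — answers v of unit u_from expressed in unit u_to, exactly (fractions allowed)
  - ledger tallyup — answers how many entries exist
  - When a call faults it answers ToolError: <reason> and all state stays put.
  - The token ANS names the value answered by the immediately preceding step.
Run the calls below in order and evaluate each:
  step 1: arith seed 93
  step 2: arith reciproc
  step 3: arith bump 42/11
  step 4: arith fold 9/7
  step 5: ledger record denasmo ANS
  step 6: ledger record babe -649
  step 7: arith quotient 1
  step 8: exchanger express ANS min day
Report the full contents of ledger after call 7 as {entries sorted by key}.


% arith seed x=93
= 93
% arith reciproc
= 1/93
% arith bump x=42/11
= 3917/1023
% arith fold x=9/7
= 11751/2387
% ledger record k=denasmo v=ANS
= nil
% ledger record k=babe v=-649
= nil
% arith quotient x=1
= 11751/2387
% exchanger express v=ANS u_from=min u_to=day
= 3917/1145760

Answer: {babe=-649, denasmo=11751/2387}
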